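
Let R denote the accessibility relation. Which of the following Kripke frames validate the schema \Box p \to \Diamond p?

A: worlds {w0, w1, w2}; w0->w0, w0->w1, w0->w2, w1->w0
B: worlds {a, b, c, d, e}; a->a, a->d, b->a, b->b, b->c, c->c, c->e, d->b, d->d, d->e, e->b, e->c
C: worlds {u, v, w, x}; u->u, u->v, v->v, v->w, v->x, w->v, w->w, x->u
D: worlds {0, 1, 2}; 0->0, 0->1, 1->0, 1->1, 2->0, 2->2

B, C, D

This is the axiom for seriality; its first-order frame correspondent is \forall x \exists y Rxy.
A: fails — world w2 has no successor.
B: condition met.
C: condition met.
D: condition met.
Valid on: B, C, D.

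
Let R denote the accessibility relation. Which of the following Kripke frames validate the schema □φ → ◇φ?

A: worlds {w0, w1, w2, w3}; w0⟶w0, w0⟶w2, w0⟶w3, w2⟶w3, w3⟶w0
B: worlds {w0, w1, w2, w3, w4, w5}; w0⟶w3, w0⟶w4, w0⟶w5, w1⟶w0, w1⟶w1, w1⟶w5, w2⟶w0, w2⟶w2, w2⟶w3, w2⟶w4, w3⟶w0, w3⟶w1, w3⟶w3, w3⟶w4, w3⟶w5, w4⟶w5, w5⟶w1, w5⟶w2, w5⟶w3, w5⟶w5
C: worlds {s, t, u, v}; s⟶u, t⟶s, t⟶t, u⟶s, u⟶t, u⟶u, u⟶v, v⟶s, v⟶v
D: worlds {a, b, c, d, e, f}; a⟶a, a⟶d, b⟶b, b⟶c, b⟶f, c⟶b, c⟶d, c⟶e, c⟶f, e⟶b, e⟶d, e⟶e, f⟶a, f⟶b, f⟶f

B, C

Frame correspondent (Sahlqvist): ∀x ∃y Rxy — i.e. seriality.
A: fails — world w1 has no successor.
B: ✓.
C: ✓.
D: fails — world d has no successor.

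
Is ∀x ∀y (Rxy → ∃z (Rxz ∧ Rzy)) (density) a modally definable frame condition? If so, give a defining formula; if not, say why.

Yes — defined by □□q → □q

The condition is density. A defining modal formula is □□q → □q.
Suppose □□q→□q is valid. Take Rxy and set V(q)={w : xR²w}. Then □□q at x, so □q at x, so q at y, i.e. ∃z(Rxz∧Rzy).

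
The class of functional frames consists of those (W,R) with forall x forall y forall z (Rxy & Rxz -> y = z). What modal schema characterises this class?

◇s → □s

The condition is partial functionality. The CD schema ◇s → □s defines it.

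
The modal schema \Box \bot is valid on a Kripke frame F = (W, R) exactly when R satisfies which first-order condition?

This schema is the Ver axiom.
Its frame correspondent is emptiness of R — \forall x \forall y \neg Rxy.

Emptiness of R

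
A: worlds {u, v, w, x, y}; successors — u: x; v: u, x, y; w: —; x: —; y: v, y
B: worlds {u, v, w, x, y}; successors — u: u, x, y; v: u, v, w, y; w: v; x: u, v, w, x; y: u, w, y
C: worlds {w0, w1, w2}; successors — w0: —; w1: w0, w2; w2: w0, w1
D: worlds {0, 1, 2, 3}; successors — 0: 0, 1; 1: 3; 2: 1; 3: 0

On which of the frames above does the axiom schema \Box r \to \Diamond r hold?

B, D

The schema corresponds to seriality: \forall x \exists y Rxy.
A: fails — world w has no successor.
B: ✓.
C: fails — world w0 has no successor.
D: ✓.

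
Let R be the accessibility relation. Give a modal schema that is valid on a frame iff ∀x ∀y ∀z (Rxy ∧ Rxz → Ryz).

◇s → □◇s

The condition is the Euclidean property. The 5 schema ◇s → □◇s defines it.
Suppose ◇s→□◇s is valid. Take Rxy, Rxz and set V(s)={y}. Then ◇s at x, so □◇s at x, so ◇s at z, so some w with Rzw has s; w=y, i.e. Rzy. By symmetry of the argument, Ryz.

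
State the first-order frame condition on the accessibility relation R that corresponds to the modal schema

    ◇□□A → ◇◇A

∀x ∀y (xRy → ∃w (yR²w ∧ xR²w))

This is a Sahlqvist (Geach-type) schema ◇^1□^2A → □^0◇^2A.
Minimal-valuation argument: fix x; take any y with xR^1y and any z with xR^0z. Set V(A) to the set of worlds R-reachable from y in exactly 2 steps. Then □^2A holds at y, so the antecedent holds at x; validity forces ◇^2A at z, giving a w with zR^2w and yR^2w.
First-order correspondent: ∀x ∀y (xRy → ∃w (yR²w ∧ xR²w)).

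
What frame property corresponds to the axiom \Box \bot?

Emptiness of R

This schema is the Ver axiom.
Its frame correspondent is emptiness of R — \forall x \forall y \neg Rxy.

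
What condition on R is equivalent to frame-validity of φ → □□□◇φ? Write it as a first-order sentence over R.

∀x ∀z (xR³z → ∃w (x = w ∧ zRw))

This is a Sahlqvist (Geach-type) schema ◇^0□^0φ → □^3◇^1φ.
First-order correspondent: ∀x ∀z (xR³z → ∃w (x = w ∧ zRw)).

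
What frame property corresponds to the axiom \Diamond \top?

◇⊤ holds at w iff w has a successor, so frame-validity of ◇⊤ is exactly seriality. Equivalently via □ψ → ◇ψ:
Suppose □ψ→◇ψ is valid. At any x set V(ψ)=W. Then □ψ at x, so ◇ψ at x, so x has a successor.

seriality: \forall x \exists y Rxy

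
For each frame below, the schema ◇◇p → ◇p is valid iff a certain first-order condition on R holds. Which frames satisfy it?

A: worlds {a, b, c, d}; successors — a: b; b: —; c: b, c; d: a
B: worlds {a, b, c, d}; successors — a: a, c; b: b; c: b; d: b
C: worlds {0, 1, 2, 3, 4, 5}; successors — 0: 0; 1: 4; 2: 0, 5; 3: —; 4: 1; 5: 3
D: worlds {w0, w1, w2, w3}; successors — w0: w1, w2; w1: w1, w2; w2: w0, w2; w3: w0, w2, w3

none

Frame correspondent (Sahlqvist): ∀x ∀y ∀z (Rxy ∧ Ryz → Rxz) — i.e. transitivity.
A: fails — Rda and Rab but not Rdb.
B: fails — Rac and Rcb but not Rab.
C: fails — R25 and R53 but not R23.
D: fails — Rw1w2 and Rw2w0 but not Rw1w0.
Valid on no frame.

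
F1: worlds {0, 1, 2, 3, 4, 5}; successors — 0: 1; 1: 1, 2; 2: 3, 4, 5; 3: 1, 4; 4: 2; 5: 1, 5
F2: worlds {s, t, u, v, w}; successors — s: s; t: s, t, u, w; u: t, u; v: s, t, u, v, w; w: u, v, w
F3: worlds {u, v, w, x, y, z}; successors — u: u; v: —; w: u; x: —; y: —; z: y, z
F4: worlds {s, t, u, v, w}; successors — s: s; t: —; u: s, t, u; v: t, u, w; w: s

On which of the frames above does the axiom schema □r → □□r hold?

This is the axiom for transitivity; its first-order frame correspondent is ∀x ∀y ∀z (Rxy ∧ Ryz → Rxz).
F1: fails — R34 and R42 but not R32.
F2: fails — Rwu and Rut but not Rwt.
F3: condition met.
F4: fails — Rvu and Rus but not Rvs.

F3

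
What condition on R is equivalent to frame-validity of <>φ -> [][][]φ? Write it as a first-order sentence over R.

forall x forall y forall z ((xRy & x R^3 z) -> exists w (y = w & z = w))

This is a Sahlqvist (Geach-type) schema ◇^1□^0φ → □^3◇^0φ.
First-order correspondent: forall x forall y forall z ((xRy & x R^3 z) -> exists w (y = w & z = w)).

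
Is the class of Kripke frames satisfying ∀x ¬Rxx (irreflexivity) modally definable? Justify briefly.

Not definable by any modal formula

Any modally definable frame class is closed under surjective bounded morphisms.
The 3-cycle (worlds a,b,c with a→b→c→a) is irreflexive, and the map sending every world to a single reflexive point • is a surjective bounded morphism (forth: every edge maps to (•,•); back: every world has a successor). So any modal formula valid on the 3-cycle is also valid on the reflexive point, which is not irreflexive.
So no modal formula (or set of formulas) defines exactly the irreflexive frames.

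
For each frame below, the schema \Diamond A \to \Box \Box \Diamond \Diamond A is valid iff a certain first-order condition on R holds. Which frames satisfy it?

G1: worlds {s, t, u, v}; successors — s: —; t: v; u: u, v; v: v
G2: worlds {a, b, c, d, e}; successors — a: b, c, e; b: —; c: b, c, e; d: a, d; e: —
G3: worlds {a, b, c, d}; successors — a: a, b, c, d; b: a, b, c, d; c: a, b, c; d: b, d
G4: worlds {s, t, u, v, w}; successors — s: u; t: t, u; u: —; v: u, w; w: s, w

G3

Frame correspondent (Sahlqvist): \forall x \forall y \forall z ((xRy \wedge x R^2 z) \to \exists w (y = w \wedge z R^2 w)) — i.e. a generalized confluence (Geach) condition.
G1: fails — uRu, uR²v but no w with u=w and vR²w.
G2: fails — aRb, aR²b but no w with b=w and bR²w.
G3: holds.
G4: fails — tRt, tR²u but no w* with t=w* and uR²w*.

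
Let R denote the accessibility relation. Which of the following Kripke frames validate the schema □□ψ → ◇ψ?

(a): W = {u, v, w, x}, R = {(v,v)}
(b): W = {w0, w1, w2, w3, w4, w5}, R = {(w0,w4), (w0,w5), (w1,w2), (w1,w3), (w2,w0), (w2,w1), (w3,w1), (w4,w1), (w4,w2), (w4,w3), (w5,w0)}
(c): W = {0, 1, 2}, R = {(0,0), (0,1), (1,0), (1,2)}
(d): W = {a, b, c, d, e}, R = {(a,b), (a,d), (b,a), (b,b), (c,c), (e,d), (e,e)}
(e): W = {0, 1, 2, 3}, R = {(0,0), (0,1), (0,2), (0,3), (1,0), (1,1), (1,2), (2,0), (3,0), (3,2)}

(e)

Frame correspondent (Sahlqvist): ∀x ∃w (xR²w ∧ xRw) — i.e. a generalized confluence (Geach) condition.
(a): fails — at u but no t with uR²t and uRt.
(b): fails — at w0 but no w with w0R²w and w0Rw.
(c): fails — at 2 but no w with 2R²w and 2Rw.
(d): fails — at d but no w with dR²w and dRw.
(e): ✓.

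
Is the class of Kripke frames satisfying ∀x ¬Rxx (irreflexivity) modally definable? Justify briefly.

Any modally definable frame class is closed under surjective bounded morphisms.
The 4-cycle (worlds a,b,c,d with a→b→c→d→a) is irreflexive, and the map sending every world to a single reflexive point • is a surjective bounded morphism (forth: every edge maps to (•,•); back: every world has a successor). So any modal formula valid on the 4-cycle is also valid on the reflexive point, which is not irreflexive.
Hence irreflexivity is not modally definable.

Not modally definable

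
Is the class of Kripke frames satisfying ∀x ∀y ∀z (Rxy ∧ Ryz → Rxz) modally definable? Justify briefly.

This is a Sahlqvist condition; the 4 axiom □q → □□q defines it.
Suppose □q→□□q is valid. Take Rxy, Ryz and set V(q)={w : Rxw}. Then □q at x, so □□q at x, so □q at y, so q at z, i.e. Rxz.

Yes, by □q → □□q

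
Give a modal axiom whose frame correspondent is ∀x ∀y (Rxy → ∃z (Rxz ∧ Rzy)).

□□r → □r

This is density; the standard corresponding axiom is C4: □□r → □r.
Suppose □□r→□r is valid. Take Rxy and set V(r)={w : xR²w}. Then □□r at x, so □r at x, so r at y, i.e. ∃z(Rxz∧Rzy).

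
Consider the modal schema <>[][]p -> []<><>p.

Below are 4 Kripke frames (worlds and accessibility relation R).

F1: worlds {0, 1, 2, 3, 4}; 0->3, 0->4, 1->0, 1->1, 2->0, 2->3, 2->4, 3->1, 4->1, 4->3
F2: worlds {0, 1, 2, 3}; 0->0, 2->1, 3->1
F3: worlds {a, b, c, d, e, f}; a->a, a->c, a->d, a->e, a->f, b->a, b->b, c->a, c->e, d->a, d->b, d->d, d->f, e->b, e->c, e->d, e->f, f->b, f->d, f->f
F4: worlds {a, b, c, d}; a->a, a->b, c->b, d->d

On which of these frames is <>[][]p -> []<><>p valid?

F1, F3

Frame correspondent (Sahlqvist): forall x forall y forall z ((xRy & xRz) -> exists w (y R^2 w & z R^2 w)) — i.e. a generalized confluence (Geach) condition.
F1: condition met.
F2: fails — 2R1, 2R1 but no w with 1R²w and 1R²w.
F3: condition met.
F4: fails — aRa, aRb but no w with aR²w and bR²w.
Valid on: F1, F3.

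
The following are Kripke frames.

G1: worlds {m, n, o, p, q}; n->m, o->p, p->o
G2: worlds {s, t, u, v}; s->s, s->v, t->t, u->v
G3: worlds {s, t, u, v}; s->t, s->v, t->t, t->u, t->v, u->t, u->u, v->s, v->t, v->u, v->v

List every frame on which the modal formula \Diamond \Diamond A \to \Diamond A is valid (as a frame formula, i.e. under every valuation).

G2

The schema corresponds to a generalized confluence (Geach) condition: \forall x \forall y (x R^2 y \to \exists w (y = w \wedge xRw)).
G1: fails — oR²o but no w with o=w and oRw.
G2: holds.
G3: fails — sR²s but no w with s=w and sRw.
Valid on: G2.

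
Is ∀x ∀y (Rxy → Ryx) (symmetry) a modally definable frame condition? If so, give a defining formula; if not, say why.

Yes — defined by p → □◇p

The condition is symmetry. A defining modal formula is p → □◇p.
Suppose p→□◇p is valid. Take Rxy and set V(p)={x}. Then p at x, so □◇p at x, so ◇p at y, so some z with Ryz has p; z=x, i.e. Ryx.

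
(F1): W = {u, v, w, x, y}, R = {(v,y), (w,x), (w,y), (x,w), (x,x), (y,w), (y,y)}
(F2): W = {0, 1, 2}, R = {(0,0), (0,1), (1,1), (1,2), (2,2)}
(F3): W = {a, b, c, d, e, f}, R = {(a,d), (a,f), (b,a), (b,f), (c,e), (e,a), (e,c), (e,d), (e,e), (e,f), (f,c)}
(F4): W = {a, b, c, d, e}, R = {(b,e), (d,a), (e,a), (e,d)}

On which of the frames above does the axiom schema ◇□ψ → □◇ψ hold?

The schema corresponds to convergence: ∀x ∀y ∀z (Rxy ∧ Rxz → ∃w (Ryw ∧ Rzw)).
(F1): satisfies the condition.
(F2): satisfies the condition.
(F3): fails — Rad and Rad but d and d have no common successor.
(F4): fails — Rda and Rda but a and a have no common successor.
Valid on: (F1), (F2).

(F1), (F2)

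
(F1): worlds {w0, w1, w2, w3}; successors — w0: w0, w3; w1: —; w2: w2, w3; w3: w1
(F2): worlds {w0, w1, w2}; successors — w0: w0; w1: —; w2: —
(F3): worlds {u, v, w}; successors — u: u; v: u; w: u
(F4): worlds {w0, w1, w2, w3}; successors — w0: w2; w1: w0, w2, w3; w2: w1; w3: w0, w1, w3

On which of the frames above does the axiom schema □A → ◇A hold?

(F3), (F4)

This is the axiom for seriality; its first-order frame correspondent is ∀x ∃y Rxy.
(F1): fails — world w1 has no successor.
(F2): fails — world w1 has no successor.
(F3): condition met.
(F4): condition met.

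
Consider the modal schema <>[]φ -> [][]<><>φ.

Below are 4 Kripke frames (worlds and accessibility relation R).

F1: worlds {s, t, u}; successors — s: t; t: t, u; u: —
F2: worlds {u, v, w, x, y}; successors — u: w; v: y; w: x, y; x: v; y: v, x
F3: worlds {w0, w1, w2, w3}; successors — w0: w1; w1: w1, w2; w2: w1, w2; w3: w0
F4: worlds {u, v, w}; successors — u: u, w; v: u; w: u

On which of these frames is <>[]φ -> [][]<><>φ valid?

The schema corresponds to a generalized confluence (Geach) condition: forall x forall y forall z ((xRy & x R^2 z) -> exists w (yRw & z R^2 w)).
F1: fails — sRt, sR²u but no w with tRw and uR²w.
F2: fails — vRy, vR²x but no t with yRt and xR²t.
F3: satisfies the condition.
F4: satisfies the condition.

F3, F4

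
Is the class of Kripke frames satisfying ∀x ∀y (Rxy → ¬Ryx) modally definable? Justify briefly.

Not modally definable

Modal frame validity is preserved under surjective bounded morphisms.
The 4-cycle (worlds w0,w1,w2,w3 with w0→w1→w2→w3→w0) is asymmetric. Mapping every world to a single reflexive point • is a surjective bounded morphism, and the reflexive point is not asymmetric (R•• but asymmetry requires ¬R••).
Hence asymmetry is not modally definable.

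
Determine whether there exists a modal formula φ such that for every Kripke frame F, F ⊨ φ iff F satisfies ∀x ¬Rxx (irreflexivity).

If a class were modally definable it would be closed under surjective bounded morphisms (Goldblatt–Thomason).
The 5-cycle (worlds w0,w1,w2,w3,w4 with w0→w1→w2→w3→w4→w0) is irreflexive, and the map sending every world to a single reflexive point • is a surjective bounded morphism (forth: every edge maps to (•,•); back: every world has a successor). So any modal formula valid on the 5-cycle is also valid on the reflexive point, which is not irreflexive.
Hence irreflexivity is not modally definable.

No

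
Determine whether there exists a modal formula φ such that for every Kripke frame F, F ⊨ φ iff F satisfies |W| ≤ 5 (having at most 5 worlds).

No — not modally definable

Any modally definable frame class is closed under disjoint unions.
Any modal formula valid on each of 6 disjoint one-world frames is valid on their disjoint union (validity is preserved under disjoint unions). Each one-world frame has |W|=1≤5, but the union has |W|=6.
So the class is not modally definable.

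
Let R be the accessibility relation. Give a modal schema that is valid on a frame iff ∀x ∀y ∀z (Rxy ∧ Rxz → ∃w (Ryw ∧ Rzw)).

◇□ψ → □◇ψ

A defining formula is ◇□ψ → □◇ψ (the .2 axiom).
Suppose ◇□ψ→□◇ψ is valid. Take Rxy, Rxz and set V(ψ)={w : Ryw}. Then □ψ at y so ◇□ψ at x, so □◇ψ at x, so ◇ψ at z, giving w with Rzw and Ryw.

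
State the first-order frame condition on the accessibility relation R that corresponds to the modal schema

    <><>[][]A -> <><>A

This is a Sahlqvist (Geach-type) schema ◇^2□^2A → □^0◇^2A.
Minimal-valuation argument: fix x; take any y with xR^2y and any z with xR^0z. Set V(A) to the set of worlds R-reachable from y in exactly 2 steps. Then □^2A holds at y, so the antecedent holds at x; validity forces ◇^2A at z, giving a w with zR^2w and yR^2w.
First-order correspondent: forall x forall y (x R^2 y -> exists w (y R^2 w & x R^2 w)).

forall x forall y (x R^2 y -> exists w (y R^2 w & x R^2 w))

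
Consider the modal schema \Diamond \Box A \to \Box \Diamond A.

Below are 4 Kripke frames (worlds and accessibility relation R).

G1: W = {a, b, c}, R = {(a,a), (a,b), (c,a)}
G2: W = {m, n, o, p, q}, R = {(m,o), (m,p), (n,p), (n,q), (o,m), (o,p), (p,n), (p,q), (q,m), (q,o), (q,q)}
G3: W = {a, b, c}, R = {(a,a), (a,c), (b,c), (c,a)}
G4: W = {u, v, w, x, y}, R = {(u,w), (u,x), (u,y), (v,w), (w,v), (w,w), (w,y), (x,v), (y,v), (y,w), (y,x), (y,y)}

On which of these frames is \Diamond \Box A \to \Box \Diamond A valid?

This is the axiom for convergence; its first-order frame correspondent is \forall x \forall y \forall z (Rxy \wedge Rxz \to \exists w (Ryw \wedge Rzw)).
G1: fails — Raa and Rab but a and b have no common successor.
G2: fails — Rmo and Rmp but o and p have no common successor.
G3: holds.
G4: fails — Ryx and Ryv but x and v have no common successor.

G3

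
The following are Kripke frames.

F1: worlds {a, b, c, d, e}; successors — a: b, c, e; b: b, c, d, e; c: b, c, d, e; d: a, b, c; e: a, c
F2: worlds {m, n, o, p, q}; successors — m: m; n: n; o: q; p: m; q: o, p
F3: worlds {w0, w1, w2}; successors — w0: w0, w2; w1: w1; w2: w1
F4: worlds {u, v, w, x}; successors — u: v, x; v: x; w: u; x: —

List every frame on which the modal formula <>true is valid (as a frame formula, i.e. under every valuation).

Frame correspondent (Sahlqvist): forall x exists y Rxy — i.e. seriality.
F1: condition met.
F2: condition met.
F3: condition met.
F4: fails — world x has no successor.

F1, F2, F3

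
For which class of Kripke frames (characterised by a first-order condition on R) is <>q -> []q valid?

Suppose ◇q→□q is valid. Take Rxy, Rxz and set V(q)={y}. Then ◇q at x, so □q at x, so q at z, i.e. z=y.
The converse is a direct semantic check.
Frame condition: forall x forall y forall z (Rxy & Rxz -> y = z).

partial functionality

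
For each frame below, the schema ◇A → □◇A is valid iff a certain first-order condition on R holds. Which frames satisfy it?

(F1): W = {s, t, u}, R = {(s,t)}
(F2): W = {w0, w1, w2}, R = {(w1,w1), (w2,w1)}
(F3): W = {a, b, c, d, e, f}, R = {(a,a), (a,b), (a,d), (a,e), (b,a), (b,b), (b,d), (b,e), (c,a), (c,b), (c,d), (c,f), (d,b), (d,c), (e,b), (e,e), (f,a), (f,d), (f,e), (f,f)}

This is the axiom for the Euclidean property; its first-order frame correspondent is ∀x ∀y ∀z (Rxy ∧ Rxz → Ryz).
(F1): fails — Rst and Rst but not Rtt.
(F2): satisfies the condition.
(F3): fails — Rae and Raa but not Rea.
Valid on: (F2).

(F2)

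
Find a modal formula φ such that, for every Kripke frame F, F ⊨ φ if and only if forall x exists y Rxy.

This is seriality; the standard corresponding axiom is D: □p → ◇p.
Suppose □p→◇p is valid. At any x set V(p)=W. Then □p at x, so ◇p at x, so x has a successor.

□p → ◇p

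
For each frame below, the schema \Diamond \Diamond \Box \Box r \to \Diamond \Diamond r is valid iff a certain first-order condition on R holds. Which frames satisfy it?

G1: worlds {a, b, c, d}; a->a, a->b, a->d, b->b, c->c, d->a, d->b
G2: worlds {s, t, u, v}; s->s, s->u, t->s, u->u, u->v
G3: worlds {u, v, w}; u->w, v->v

G1, G3

This is the axiom for a generalized confluence (Geach) condition; its first-order frame correspondent is \forall x \forall y (x R^2 y \to \exists w (y R^2 w \wedge x R^2 w)).
G1: ✓.
G2: fails — sR²v but no w with vR²w and sR²w.
G3: ✓.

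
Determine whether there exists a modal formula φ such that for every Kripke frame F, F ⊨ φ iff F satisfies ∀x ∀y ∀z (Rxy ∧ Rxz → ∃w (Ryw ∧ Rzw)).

Definable; ◇□r → □◇r defines it

Yes: it is convergence, defined by the .2 schema ◇□r → □◇r.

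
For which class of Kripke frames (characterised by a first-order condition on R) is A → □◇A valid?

symmetry: ∀x ∀y (Rxy → Ryx)

Suppose A→□◇A is valid. Take Rxy and set V(A)={x}. Then A at x, so □◇A at x, so ◇A at y, so some z with Ryz has A; z=x, i.e. Ryx.
The converse is a direct semantic check.
Frame condition: ∀x ∀y (Rxy → Ryx).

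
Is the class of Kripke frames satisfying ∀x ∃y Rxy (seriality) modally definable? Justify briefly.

Yes: it is seriality, defined by the D schema □q → ◇q.

Yes, by □q → ◇q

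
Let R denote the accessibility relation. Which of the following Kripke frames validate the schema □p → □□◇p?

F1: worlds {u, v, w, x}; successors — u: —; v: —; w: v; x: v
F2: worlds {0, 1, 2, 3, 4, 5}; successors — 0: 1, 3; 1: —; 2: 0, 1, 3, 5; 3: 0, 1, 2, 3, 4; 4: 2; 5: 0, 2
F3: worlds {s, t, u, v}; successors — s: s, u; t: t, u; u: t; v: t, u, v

The schema corresponds to a generalized confluence (Geach) condition: ∀x ∀z (xR²z → ∃w (xRw ∧ zRw)).
F1: satisfies the condition.
F2: fails — 0R²1 but no w with 0Rw and 1Rw.
F3: fails — sR²u but no w with sRw and uRw.

F1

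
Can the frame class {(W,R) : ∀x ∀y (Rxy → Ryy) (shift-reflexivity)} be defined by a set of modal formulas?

The condition is shift-reflexivity. A defining modal formula is □(□q → q).

Yes, by □(□q → q)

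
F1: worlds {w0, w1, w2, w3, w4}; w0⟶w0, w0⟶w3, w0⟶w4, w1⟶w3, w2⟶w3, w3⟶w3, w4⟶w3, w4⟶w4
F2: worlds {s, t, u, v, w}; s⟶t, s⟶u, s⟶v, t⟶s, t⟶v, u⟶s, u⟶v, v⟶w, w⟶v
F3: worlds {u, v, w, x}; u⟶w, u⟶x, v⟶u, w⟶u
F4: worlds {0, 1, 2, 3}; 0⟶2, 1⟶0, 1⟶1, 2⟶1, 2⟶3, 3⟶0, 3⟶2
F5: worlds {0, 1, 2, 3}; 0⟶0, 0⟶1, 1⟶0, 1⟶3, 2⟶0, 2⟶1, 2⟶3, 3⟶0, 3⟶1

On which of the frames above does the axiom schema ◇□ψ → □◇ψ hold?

F1, F5

The schema corresponds to convergence: ∀x ∀y ∀z (Rxy ∧ Rxz → ∃w (Ryw ∧ Rzw)).
F1: holds.
F2: fails — Rsv and Rsu but v and u have no common successor.
F3: fails — Ruw and Rux but w and x have no common successor.
F4: fails — R10 and R11 but 0 and 1 have no common successor.
F5: holds.
Valid on: F1, F5.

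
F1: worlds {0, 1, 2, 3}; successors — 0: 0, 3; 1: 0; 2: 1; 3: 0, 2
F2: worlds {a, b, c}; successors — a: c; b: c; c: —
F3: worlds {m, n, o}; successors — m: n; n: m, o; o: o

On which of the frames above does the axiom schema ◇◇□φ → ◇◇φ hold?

F2

The schema corresponds to a generalized confluence (Geach) condition: ∀x ∀y (xR²y → ∃w (yRw ∧ xR²w)).
F1: fails — 0R²2 but no w with 2Rw and 0R²w.
F2: holds.
F3: fails — mR²m but no w with mRw and mR²w.
Valid on: F2.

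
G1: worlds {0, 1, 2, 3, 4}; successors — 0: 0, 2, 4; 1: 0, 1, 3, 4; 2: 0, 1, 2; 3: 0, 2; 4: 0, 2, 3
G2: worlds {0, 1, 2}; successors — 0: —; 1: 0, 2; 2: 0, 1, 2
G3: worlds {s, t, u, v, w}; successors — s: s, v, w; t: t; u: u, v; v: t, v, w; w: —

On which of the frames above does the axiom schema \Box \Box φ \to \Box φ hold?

The schema corresponds to density: \forall x \forall y (Rxy \to \exists z (Rxz \wedge Rzy)).
G1: fails — R43 but no z with R4z and Rz3.
G2: holds.
G3: holds.
Valid on: G2, G3.

G2, G3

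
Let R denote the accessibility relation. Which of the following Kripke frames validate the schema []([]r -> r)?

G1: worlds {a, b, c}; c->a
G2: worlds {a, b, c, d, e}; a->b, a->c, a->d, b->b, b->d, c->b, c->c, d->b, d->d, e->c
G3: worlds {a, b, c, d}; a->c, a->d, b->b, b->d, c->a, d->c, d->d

This is the axiom for shift-reflexivity; its first-order frame correspondent is forall x forall y (Rxy -> Ryy).
G1: fails — Rca but not Raa.
G2: holds.
G3: fails — Rdc but not Rcc.

G2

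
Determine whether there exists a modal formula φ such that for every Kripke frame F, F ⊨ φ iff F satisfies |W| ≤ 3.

Not definable by any modal formula

Modal frame validity is preserved under disjoint unions.
Any modal formula valid on each of 4 disjoint one-world frames is valid on their disjoint union (validity is preserved under disjoint unions). Each one-world frame has |W|=1≤3, but the union has |W|=4.
So the class is not modally definable.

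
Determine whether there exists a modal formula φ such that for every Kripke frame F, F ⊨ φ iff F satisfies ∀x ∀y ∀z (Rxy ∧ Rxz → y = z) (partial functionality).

Yes, by ◇q → □q

This is a Sahlqvist condition; the CD axiom ◇q → □q defines it.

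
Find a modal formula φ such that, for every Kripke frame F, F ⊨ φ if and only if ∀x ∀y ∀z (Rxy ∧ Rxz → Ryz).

◇p → □◇p

This is the Euclidean property; the standard corresponding axiom is 5: ◇p → □◇p.
Suppose ◇p→□◇p is valid. Take Rxy, Rxz and set V(p)={y}. Then ◇p at x, so □◇p at x, so ◇p at z, so some w with Rzw has p; w=y, i.e. Rzy. By symmetry of the argument, Ryz.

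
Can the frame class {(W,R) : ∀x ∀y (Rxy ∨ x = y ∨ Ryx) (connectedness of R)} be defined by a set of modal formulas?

Modal frame validity is preserved under disjoint unions.
Take 2 disjoint single-world reflexive frames: each is trivially connected, but their disjoint union has 2 worlds with no edge between distinct components, so it is not connected.
So no modal formula (or set of formulas) defines exactly the connected frames.

Not modally definable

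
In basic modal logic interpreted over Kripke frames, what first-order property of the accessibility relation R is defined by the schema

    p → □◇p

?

symmetry

This is the B axiom.
Its frame correspondent is symmetry — ∀x ∀y (Rxy → Ryx).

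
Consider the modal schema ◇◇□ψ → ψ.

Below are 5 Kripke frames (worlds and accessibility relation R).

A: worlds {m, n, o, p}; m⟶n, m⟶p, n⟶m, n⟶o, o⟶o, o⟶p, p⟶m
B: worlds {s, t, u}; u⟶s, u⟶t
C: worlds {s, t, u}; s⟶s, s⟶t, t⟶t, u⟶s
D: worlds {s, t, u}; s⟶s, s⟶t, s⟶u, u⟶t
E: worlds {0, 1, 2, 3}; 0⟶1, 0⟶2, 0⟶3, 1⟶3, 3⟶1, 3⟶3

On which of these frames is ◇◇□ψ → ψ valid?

B

This is the axiom for a generalized confluence (Geach) condition; its first-order frame correspondent is ∀x ∀y (xR²y → ∃w (yRw ∧ x = w)).
A: fails — mR²m but no w with mRw and m=w.
B: satisfies the condition.
C: fails — sR²t but no w with tRw and s=w.
D: fails — sR²t but no w with tRw and s=w.
E: fails — 0R²1 but no w with 1Rw and 0=w.
Valid on: B.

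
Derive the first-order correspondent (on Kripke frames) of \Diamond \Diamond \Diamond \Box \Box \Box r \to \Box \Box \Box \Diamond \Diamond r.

\forall x \forall y \forall z ((x R^3 y \wedge x R^3 z) \to \exists w (y R^3 w \wedge z R^2 w))

This is a Sahlqvist (Geach-type) schema ◇^3□^3r → □^3◇^2r.
Minimal-valuation argument: fix x; take any y with xR^3y and any z with xR^3z. Set V(r) to the set of worlds R-reachable from y in exactly 3 steps. Then □^3r holds at y, so the antecedent holds at x; validity forces ◇^2r at z, giving a w with zR^2w and yR^3w.
First-order correspondent: \forall x \forall y \forall z ((x R^3 y \wedge x R^3 z) \to \exists w (y R^3 w \wedge z R^2 w)).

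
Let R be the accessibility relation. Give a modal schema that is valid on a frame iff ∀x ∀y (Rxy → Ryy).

□(□ψ → ψ)

This is shift-reflexivity; the standard corresponding axiom is T□: □(□ψ → ψ).
Suppose □(□ψ→ψ) is valid. Take Rxy and set V(ψ)={w : Ryw}. Then at y, □ψ holds; since □(□ψ→ψ) at x, □ψ→ψ at y, so ψ at y, i.e. Ryy.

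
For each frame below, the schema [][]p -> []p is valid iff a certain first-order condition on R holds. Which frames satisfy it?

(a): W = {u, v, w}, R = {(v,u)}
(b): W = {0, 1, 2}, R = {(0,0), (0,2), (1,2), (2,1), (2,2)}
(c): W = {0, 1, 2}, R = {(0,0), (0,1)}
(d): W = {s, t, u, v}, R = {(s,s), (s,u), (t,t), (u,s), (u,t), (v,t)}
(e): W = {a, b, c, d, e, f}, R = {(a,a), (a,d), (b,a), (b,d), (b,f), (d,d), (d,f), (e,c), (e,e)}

The schema corresponds to density: forall x forall y (Rxy -> exists z (Rxz & Rzy)).
(a): fails — Rvu but no z with Rvz and Rzu.
(b): condition met.
(c): condition met.
(d): condition met.
(e): condition met.
Valid on: (b), (c), (d), (e).

(b), (c), (d), (e)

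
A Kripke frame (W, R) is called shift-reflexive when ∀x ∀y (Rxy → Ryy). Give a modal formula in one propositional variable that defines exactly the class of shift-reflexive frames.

□(□q → q)

A defining formula is □(□q → q) (the T□ axiom).
Suppose □(□q→q) is valid. Take Rxy and set V(q)={w : Ryw}. Then at y, □q holds; since □(□q→q) at x, □q→q at y, so q at y, i.e. Ryy.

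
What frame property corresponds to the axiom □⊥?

emptiness of R

This schema is the Ver axiom.
Its frame correspondent is emptiness of R — ∀x ∀y ¬Rxy.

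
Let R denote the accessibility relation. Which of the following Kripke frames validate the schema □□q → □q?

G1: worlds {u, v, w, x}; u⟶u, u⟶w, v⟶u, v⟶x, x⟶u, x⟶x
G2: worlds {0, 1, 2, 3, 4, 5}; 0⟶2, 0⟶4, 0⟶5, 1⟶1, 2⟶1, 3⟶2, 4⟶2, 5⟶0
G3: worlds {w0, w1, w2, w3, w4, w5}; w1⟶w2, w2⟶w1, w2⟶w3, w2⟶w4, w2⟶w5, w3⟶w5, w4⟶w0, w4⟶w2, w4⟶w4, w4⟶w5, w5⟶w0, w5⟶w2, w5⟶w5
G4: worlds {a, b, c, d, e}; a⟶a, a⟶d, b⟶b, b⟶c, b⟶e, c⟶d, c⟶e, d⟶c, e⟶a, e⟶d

G1

Frame correspondent (Sahlqvist): ∀x ∀y (Rxy → ∃z (Rxz ∧ Rzy)) — i.e. density.
G1: ✓.
G2: fails — R32 but no z with R3z and Rz2.
G3: fails — Rw1w2 but no z with Rw1z and Rzw2.
G4: fails — Rdc but no z with Rdz and Rzc.
Valid on: G1.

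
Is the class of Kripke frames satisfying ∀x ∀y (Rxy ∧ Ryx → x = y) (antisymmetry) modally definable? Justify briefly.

Modal frame validity is preserved under surjective bounded morphisms.
The 6-cycle (worlds a,b,c,d,e,f with a→b→c→d→e→f→a) is antisymmetric. Sending even-indexed worlds to s and odd-indexed worlds to t is a surjective bounded morphism onto the two-world frame with s↔t, which is not antisymmetric.
So no modal formula (or set of formulas) defines exactly the antisymmetric frames.

No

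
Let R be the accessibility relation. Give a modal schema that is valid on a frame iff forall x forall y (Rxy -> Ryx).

q → □◇q

A defining formula is q → □◇q (the B axiom).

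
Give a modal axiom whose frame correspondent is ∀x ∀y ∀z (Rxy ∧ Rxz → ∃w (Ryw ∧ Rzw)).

◇□r → □◇r

This is convergence; the standard corresponding axiom is .2: ◇□r → □◇r.
Suppose ◇□r→□◇r is valid. Take Rxy, Rxz and set V(r)={w : Ryw}. Then □r at y so ◇□r at x, so □◇r at x, so ◇r at z, giving w with Rzw and Ryw.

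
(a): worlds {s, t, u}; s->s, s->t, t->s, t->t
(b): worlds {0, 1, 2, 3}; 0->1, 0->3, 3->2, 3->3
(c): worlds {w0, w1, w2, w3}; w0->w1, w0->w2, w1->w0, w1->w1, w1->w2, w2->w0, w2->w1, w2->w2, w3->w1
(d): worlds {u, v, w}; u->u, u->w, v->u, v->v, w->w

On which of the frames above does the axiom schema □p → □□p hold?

The schema corresponds to transitivity: ∀x ∀y ∀z (Rxy ∧ Ryz → Rxz).
(a): ✓.
(b): fails — R03 and R32 but not R02.
(c): fails — Rw3w1 and Rw1w2 but not Rw3w2.
(d): fails — Rvu and Ruw but not Rvw.
Valid on: (a).

(a)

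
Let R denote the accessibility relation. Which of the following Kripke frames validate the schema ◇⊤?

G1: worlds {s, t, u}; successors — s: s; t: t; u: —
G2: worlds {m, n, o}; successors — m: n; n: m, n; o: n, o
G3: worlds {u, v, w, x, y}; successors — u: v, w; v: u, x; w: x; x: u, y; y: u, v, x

G2, G3

Frame correspondent (Sahlqvist): ∀x ∃y Rxy — i.e. seriality.
G1: fails — world u has no successor.
G2: ✓.
G3: ✓.
Valid on: G2, G3.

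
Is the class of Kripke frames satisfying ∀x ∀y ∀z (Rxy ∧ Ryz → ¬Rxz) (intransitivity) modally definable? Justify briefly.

If a class were modally definable it would be closed under surjective bounded morphisms (Goldblatt–Thomason).
The 5-cycle (worlds w0,w1,w2,w3,w4 with w0→w1→w2→w3→w4→w0) is intransitive. Mapping every world to a single reflexive point • is a surjective bounded morphism; the reflexive point is not intransitive (R••∧R•• but R••).
Hence intransitivity is not modally definable.

Not modally definable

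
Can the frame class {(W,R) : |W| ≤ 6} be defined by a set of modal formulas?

Not definable by any modal formula

Modal frame validity is preserved under disjoint unions.
Any modal formula valid on each of 7 disjoint one-world frames is valid on their disjoint union (validity is preserved under disjoint unions). Each one-world frame has |W|=1≤6, but the union has |W|=7.
So no modal formula (or set of formulas) defines exactly the |W|≤6 frames.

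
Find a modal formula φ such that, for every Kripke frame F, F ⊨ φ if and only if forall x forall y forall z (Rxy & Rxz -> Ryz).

This is the Euclidean property; the standard corresponding axiom is 5: ◇ψ → □◇ψ.

◇ψ → □◇ψ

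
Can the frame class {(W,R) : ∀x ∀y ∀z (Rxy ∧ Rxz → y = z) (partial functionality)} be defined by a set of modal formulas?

The condition is partial functionality. A defining modal formula is ◇p → □p.

Yes — defined by ◇p → □p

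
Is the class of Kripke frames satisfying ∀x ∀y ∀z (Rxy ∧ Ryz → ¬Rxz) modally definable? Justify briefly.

No — not modally definable

If a class were modally definable it would be closed under surjective bounded morphisms (Goldblatt–Thomason).
The 3-cycle (worlds s,t,u with s→t→u→s) is intransitive. Mapping every world to a single reflexive point • is a surjective bounded morphism; the reflexive point is not intransitive (R••∧R•• but R••).
So the class is not modally definable.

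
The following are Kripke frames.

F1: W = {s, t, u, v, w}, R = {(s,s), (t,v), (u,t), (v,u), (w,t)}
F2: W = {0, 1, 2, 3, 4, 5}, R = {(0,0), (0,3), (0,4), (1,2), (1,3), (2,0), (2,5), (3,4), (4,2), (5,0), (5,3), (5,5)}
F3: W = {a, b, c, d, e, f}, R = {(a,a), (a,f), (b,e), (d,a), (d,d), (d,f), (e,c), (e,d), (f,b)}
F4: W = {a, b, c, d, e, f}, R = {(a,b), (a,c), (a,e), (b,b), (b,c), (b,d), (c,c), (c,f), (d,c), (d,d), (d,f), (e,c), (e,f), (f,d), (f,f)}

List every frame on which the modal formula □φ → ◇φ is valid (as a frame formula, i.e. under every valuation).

This is the axiom for seriality; its first-order frame correspondent is ∀x ∃y Rxy.
F1: ✓.
F2: ✓.
F3: fails — world c has no successor.
F4: ✓.

F1, F2, F4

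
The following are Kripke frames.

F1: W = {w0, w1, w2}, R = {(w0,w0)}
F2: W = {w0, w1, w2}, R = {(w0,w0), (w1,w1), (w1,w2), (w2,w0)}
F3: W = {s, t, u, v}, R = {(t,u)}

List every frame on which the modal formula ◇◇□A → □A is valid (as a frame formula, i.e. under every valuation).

This is the axiom for a generalized confluence (Geach) condition; its first-order frame correspondent is ∀x ∀y ∀z ((xR²y ∧ xRz) → ∃w (yRw ∧ z = w)).
F1: ✓.
F2: fails — w1R²w0, w1Rw1 but no w with w0Rw and w1=w.
F3: ✓.
Valid on: F1, F3.

F1, F3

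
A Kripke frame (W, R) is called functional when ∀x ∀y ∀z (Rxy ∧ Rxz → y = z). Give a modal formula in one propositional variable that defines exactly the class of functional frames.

This is partial functionality; the standard corresponding axiom is CD: ◇q → □q.

◇q → □q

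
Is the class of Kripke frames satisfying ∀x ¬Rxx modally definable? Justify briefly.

No — not modally definable

Any modally definable frame class is closed under surjective bounded morphisms.
The 3-cycle (worlds w0,w1,w2 with w0→w1→w2→w0) is irreflexive, and the map sending every world to a single reflexive point • is a surjective bounded morphism (forth: every edge maps to (•,•); back: every world has a successor). So any modal formula valid on the 3-cycle is also valid on the reflexive point, which is not irreflexive.
So no modal formula (or set of formulas) defines exactly the irreflexive frames.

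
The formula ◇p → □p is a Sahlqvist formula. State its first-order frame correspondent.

This is the CD axiom.
Its frame correspondent is partial functionality — ∀x ∀y ∀z (Rxy ∧ Rxz → y = z).

Partial functionality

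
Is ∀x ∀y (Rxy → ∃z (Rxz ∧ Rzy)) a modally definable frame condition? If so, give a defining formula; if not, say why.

Yes, by □□r → □r

Yes: it is density, defined by the C4 schema □□r → □r.
Suppose □□r→□r is valid. Take Rxy and set V(r)={w : xR²w}. Then □□r at x, so □r at x, so r at y, i.e. ∃z(Rxz∧Rzy).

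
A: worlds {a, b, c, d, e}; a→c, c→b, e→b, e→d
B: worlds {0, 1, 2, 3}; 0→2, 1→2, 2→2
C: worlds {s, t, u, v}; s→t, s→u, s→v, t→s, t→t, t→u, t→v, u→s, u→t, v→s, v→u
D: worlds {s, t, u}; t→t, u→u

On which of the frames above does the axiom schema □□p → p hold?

C

The schema corresponds to a generalized confluence (Geach) condition: ∀x ∃w (xR²w ∧ x = w).
A: fails — at a but no w with aR²w and a=w.
B: fails — at 0 but no w with 0R²w and 0=w.
C: ✓.
D: fails — at s but no w with sR²w and s=w.
Valid on: C.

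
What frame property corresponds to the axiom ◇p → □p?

Suppose ◇p→□p is valid. Take Rxy, Rxz and set V(p)={y}. Then ◇p at x, so □p at x, so p at z, i.e. z=y.

Partial functionality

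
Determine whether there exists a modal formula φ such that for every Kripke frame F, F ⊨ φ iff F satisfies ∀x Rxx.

The condition is reflexivity. A defining modal formula is □p → p.
Suppose □p→p is valid. At any x set V(p)={w : Rxw}. Then □p holds at x, so p holds at x, i.e. Rxx.

Yes — defined by □p → p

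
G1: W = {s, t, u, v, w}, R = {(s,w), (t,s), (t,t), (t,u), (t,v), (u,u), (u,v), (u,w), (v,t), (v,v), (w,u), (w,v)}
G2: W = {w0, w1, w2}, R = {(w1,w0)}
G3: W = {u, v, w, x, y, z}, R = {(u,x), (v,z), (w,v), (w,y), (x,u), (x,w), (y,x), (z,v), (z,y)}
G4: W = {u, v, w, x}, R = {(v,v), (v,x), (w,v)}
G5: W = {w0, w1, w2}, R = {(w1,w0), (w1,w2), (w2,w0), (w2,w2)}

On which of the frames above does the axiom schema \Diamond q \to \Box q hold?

G2

The schema corresponds to partial functionality: \forall x \forall y \forall z (Rxy \wedge Rxz \to y = z).
G1: fails — t sees both s and t.
G2: condition met.
G3: fails — w sees both v and y.
G4: fails — v sees both v and x.
G5: fails — w1 sees both w0 and w2.
Valid on: G2.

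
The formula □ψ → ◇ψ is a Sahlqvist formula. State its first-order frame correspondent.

Suppose □ψ→◇ψ is valid. At any x set V(ψ)=W. Then □ψ at x, so ◇ψ at x, so x has a successor.
The converse is a direct semantic check.
Frame condition: ∀x ∃y Rxy.

Seriality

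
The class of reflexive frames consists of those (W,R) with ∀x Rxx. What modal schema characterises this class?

□ψ → ψ

The condition is reflexivity. The T schema □ψ → ψ defines it.
Suppose □ψ→ψ is valid. At any x set V(ψ)={w : Rxw}. Then □ψ holds at x, so ψ holds at x, i.e. Rxx.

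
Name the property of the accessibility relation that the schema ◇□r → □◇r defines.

convergence

Suppose ◇□r→□◇r is valid. Take Rxy, Rxz and set V(r)={w : Ryw}. Then □r at y so ◇□r at x, so □◇r at x, so ◇r at z, giving w with Rzw and Ryw.
Conversely, on a frame with convergence the schema holds at every world under every valuation.
So the correspondent is convergence.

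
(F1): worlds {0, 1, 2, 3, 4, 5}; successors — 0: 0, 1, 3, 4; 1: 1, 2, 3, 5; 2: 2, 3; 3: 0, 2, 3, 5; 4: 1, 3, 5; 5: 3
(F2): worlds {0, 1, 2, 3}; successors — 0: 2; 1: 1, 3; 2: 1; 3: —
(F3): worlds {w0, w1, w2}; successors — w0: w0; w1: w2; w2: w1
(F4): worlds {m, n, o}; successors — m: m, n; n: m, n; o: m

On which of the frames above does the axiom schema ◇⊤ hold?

(F1), (F3), (F4)

Frame correspondent (Sahlqvist): ∀x ∃y Rxy — i.e. seriality.
(F1): ✓.
(F2): fails — world 3 has no successor.
(F3): ✓.
(F4): ✓.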